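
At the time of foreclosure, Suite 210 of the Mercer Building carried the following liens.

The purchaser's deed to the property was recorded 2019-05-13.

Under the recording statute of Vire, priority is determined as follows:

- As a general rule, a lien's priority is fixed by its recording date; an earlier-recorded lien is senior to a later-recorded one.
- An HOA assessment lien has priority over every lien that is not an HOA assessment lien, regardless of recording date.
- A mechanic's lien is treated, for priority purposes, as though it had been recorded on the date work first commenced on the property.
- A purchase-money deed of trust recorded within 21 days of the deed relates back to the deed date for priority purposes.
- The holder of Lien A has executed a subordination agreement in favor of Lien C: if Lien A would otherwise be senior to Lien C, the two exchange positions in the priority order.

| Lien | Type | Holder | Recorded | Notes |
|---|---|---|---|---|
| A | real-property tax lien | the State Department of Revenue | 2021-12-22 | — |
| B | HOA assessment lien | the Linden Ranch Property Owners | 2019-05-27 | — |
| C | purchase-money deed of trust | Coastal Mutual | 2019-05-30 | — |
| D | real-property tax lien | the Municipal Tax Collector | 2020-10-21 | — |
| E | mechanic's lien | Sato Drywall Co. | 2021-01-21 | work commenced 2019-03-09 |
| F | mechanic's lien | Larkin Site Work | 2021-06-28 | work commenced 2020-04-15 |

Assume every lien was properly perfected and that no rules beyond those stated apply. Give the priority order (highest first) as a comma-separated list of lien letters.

B, E, C, F, D, A

Effective dates: C's effective date is the deed date, 2019-05-13; E relates back to 2019-03-09 (work commenced); F's effective date is 2020-04-15, when work began.
B, as an HOA assessment lien, has superpriority and ranks first.
Remaining liens by effective date: E (2019-03-09), C (2019-05-13), F (2020-04-15), D (2020-10-21), A (2021-12-22).
A is already junior to C, so the subordination agreement changes nothing.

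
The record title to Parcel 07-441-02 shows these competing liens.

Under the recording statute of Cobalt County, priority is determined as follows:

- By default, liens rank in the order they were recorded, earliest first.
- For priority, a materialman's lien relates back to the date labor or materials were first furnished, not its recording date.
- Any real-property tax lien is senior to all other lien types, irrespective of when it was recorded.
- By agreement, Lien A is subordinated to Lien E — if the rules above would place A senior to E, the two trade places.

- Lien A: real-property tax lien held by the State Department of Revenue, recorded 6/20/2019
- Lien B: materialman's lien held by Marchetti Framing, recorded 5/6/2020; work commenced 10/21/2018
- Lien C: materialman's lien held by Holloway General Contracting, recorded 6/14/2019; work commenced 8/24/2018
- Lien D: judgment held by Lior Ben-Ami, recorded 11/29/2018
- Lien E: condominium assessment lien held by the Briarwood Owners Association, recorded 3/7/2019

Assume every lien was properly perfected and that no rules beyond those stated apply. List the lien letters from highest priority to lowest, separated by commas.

Effective dates after the stated exceptions: B relates back to 10/21/2018 (work commenced); C relates back to 8/24/2018 (work commenced).
As a real-property tax lien, A is senior to every other lien.
Remaining liens by effective date: C (8/24/2018), B (10/21/2018), D (11/29/2018), E (3/7/2019).
A would otherwise be senior to E, so under the subordination agreement A and E exchange positions.

E, C, B, D, A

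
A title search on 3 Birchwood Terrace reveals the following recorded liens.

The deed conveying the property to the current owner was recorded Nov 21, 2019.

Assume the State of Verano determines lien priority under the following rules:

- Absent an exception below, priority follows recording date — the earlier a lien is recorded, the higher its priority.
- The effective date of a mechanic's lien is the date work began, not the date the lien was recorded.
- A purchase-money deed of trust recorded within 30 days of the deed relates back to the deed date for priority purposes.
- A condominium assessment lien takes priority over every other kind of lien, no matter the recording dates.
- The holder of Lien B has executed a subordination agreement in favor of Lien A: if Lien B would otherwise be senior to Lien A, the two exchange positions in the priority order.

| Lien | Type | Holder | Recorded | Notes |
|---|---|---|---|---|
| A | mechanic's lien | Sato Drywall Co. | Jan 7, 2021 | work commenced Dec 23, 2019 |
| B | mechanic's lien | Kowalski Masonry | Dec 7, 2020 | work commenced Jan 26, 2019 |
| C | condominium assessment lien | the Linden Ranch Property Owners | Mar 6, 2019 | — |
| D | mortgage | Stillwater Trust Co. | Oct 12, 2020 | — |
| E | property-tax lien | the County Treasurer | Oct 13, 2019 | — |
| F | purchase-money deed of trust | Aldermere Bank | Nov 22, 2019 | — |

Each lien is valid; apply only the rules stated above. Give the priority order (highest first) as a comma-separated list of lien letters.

C, A, E, F, B, D

Effective dates after the stated exceptions: A relates back to Dec 23, 2019 (work commenced); B is treated as recorded Jan 26, 2019, the work-commencement date; F's effective date is the deed date, Nov 21, 2019.
As a condominium assessment lien, C is senior to every other lien.
Ordering the rest by effective date: B (Jan 26, 2019), E (Oct 13, 2019), F (Nov 21, 2019), A (Dec 23, 2019), D (Oct 12, 2020).
Because B would otherwise rank above A, the subordination swaps them.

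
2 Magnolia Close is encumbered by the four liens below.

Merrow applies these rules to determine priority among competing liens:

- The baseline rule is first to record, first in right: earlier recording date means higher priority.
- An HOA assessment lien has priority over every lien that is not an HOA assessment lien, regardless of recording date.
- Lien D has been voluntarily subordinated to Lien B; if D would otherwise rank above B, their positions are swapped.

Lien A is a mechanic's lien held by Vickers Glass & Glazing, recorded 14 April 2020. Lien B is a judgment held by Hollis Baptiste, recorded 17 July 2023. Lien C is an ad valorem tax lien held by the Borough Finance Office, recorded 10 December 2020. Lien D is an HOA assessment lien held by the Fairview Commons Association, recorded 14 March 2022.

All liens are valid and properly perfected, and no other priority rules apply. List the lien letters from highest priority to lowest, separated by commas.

B, A, C, D

D, as an HOA assessment lien, has superpriority and ranks first.
Among the remaining liens, by effective date: A (14 April 2020), C (10 December 2020), B (17 July 2023).
Because D would otherwise rank above B, the subordination swaps them.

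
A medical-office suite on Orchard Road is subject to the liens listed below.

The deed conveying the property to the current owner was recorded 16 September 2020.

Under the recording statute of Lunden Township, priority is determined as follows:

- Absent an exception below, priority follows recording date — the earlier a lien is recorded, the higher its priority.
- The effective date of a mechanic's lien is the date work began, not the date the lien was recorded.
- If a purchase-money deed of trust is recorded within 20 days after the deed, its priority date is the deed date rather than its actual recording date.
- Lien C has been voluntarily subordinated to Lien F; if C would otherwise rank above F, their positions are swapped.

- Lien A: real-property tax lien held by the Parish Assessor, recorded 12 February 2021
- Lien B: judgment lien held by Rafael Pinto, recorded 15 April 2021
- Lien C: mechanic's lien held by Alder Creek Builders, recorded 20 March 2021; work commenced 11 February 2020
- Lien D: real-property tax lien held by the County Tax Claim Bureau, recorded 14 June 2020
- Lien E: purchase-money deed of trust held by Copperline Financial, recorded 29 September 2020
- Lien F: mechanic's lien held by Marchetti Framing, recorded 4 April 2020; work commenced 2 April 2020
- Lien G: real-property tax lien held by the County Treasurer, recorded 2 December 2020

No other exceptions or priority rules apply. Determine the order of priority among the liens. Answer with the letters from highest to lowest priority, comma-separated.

F, C, D, E, G, A, B

First, effective dates: C's effective date is 11 February 2020, when work began; E was recorded within the 20-day window, so its effective date is the deed date 16 September 2020; F is treated as recorded 2 April 2020, the work-commencement date.
By effective date, earliest first: C (11 February 2020), F (2 April 2020), D (14 June 2020), E (16 September 2020), G (2 December 2020), A (12 February 2021), B (15 April 2021).
C would otherwise be senior to F, so under the subordination agreement C and F exchange positions.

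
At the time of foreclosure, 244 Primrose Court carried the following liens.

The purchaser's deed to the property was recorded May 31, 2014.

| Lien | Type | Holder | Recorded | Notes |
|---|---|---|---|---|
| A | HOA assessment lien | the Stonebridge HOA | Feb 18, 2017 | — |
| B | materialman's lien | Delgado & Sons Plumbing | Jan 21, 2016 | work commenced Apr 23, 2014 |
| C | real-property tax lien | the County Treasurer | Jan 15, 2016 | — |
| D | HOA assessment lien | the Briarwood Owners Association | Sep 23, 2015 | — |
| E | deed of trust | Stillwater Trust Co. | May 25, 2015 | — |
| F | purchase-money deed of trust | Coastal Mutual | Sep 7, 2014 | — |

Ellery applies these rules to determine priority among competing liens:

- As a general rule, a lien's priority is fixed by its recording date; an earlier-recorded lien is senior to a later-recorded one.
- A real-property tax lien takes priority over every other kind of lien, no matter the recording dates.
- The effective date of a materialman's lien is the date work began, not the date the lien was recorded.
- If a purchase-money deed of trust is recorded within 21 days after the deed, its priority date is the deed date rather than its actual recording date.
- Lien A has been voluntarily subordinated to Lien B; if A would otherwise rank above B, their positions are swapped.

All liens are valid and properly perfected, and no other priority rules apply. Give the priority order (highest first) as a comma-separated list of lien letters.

C, B, F, E, D, A

Effective dates after the stated exceptions: B is treated as recorded Apr 23, 2014, the work-commencement date; F missed the 21-day window (99 days after the deed), so its recording date stands.
C is a real-property tax lien, so it outranks all other liens regardless of date.
Remaining liens by effective date: B (Apr 23, 2014), F (Sep 7, 2014), E (May 25, 2015), D (Sep 23, 2015), A (Feb 18, 2017).
A already ranks below B; the subordination has no effect.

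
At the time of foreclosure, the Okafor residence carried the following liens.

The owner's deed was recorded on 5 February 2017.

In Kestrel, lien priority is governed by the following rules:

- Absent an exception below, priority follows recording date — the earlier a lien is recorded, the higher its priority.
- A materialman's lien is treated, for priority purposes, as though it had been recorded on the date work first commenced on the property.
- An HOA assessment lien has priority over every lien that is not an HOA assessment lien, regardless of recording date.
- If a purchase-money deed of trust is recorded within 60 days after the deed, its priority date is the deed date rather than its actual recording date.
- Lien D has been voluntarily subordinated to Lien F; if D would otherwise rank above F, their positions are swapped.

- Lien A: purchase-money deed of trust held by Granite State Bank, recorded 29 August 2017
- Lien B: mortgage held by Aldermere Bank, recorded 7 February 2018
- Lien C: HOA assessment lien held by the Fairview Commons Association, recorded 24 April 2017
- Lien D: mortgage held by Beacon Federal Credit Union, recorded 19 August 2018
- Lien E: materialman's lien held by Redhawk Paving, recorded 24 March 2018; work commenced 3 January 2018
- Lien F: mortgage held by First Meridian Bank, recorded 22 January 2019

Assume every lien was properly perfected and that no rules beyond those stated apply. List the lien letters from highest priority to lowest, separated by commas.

C, A, E, B, F, D

Effective dates: A missed the 60-day window (205 days after the deed), so its recording date stands; E's effective date is 3 January 2018, when work began.
As an HOA assessment lien, C is senior to every other lien.
The other liens, earliest effective date first: A (29 August 2017), E (3 January 2018), B (7 February 2018), D (19 August 2018), F (22 January 2019).
D is senior to F before the subordination, so the two trade places.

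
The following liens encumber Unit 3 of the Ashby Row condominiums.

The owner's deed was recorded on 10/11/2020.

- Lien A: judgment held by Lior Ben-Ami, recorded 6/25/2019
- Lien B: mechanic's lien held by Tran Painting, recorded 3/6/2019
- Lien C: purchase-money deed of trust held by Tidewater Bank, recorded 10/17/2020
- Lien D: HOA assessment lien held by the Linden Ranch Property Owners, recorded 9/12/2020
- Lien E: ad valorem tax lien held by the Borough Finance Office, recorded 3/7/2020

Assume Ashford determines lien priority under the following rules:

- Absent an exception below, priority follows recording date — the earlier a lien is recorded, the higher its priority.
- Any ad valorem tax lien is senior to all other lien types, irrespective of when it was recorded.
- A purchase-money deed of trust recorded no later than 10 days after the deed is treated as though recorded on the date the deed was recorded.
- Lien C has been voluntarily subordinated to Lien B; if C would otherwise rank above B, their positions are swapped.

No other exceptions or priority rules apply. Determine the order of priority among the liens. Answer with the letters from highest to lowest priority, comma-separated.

E, B, A, D, C

Effective dates: C relates back to the deed date 10/11/2020.
E, as an ad valorem tax lien, has superpriority and ranks first.
Among the remaining liens, by effective date: B (3/6/2019), A (6/25/2019), D (9/12/2020), C (10/11/2020).
C already ranks below B; the subordination has no effect.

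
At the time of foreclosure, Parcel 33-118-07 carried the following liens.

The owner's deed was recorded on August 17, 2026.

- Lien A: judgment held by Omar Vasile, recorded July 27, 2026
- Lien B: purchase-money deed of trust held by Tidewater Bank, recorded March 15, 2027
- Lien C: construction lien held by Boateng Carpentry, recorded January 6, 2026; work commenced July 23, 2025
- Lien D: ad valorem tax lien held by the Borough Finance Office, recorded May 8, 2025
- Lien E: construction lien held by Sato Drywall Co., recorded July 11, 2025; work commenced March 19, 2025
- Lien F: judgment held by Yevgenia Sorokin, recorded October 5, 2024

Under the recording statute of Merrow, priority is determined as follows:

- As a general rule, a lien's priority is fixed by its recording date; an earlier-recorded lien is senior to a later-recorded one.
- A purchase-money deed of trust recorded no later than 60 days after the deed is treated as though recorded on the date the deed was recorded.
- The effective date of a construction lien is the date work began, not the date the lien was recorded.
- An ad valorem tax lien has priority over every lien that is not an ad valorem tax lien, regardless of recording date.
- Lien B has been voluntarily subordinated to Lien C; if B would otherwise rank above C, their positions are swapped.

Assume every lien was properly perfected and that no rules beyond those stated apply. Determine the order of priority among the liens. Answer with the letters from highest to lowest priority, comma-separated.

First, effective dates: B missed the 60-day window (210 days after the deed), so its recording date stands; C relates back to July 23, 2025 (work commenced); E relates back to March 19, 2025 (work commenced).
D is an ad valorem tax lien, so it outranks all other liens regardless of date.
Remaining liens by effective date: F (October 5, 2024), E (March 19, 2025), C (July 23, 2025), A (July 27, 2026), B (March 15, 2027).
B is already junior to C, so the subordination agreement changes nothing.

D, F, E, C, A, B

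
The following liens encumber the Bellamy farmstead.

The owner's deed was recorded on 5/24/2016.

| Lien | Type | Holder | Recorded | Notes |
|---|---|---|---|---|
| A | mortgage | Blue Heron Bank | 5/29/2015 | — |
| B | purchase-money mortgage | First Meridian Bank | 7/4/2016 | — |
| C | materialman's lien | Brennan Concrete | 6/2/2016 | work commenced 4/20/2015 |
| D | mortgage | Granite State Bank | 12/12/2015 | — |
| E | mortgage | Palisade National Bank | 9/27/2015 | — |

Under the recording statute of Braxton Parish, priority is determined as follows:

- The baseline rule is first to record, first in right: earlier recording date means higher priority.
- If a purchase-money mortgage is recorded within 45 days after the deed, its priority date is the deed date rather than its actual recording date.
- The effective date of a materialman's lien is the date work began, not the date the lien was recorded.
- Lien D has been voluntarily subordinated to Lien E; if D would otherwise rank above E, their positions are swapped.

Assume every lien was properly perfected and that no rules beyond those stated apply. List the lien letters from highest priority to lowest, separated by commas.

Effective dates: B's effective date is the deed date, 5/24/2016; C relates back to 4/20/2015 (work commenced).
Ordering by effective date: C (4/20/2015), A (5/29/2015), E (9/27/2015), D (12/12/2015), B (5/24/2016).
D is already junior to E, so the subordination agreement changes nothing.

C, A, E, D, B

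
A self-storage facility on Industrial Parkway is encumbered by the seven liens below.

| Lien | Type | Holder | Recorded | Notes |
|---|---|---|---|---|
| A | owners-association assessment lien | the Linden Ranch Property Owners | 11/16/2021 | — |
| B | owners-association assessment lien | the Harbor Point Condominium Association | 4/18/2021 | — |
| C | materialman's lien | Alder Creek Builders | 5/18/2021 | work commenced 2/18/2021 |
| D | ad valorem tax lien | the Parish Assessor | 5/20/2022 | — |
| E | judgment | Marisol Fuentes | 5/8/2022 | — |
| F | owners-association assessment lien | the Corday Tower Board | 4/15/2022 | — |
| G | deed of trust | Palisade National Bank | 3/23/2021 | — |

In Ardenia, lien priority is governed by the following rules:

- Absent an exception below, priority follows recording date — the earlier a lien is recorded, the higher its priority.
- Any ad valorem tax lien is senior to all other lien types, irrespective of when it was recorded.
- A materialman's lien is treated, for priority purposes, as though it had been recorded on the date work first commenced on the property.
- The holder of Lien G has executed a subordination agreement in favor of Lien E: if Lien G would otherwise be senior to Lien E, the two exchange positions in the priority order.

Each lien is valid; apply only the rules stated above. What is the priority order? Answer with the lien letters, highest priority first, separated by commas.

Effective dates after the stated exceptions: C is treated as recorded 2/18/2021, the work-commencement date.
D is an ad valorem tax lien and takes priority over every other lien.
Ordering the rest by effective date: C (2/18/2021), G (3/23/2021), B (4/18/2021), A (11/16/2021), F (4/15/2022), E (5/8/2022).
G is senior to E before the subordination, so the two trade places.

D, C, E, B, A, F, G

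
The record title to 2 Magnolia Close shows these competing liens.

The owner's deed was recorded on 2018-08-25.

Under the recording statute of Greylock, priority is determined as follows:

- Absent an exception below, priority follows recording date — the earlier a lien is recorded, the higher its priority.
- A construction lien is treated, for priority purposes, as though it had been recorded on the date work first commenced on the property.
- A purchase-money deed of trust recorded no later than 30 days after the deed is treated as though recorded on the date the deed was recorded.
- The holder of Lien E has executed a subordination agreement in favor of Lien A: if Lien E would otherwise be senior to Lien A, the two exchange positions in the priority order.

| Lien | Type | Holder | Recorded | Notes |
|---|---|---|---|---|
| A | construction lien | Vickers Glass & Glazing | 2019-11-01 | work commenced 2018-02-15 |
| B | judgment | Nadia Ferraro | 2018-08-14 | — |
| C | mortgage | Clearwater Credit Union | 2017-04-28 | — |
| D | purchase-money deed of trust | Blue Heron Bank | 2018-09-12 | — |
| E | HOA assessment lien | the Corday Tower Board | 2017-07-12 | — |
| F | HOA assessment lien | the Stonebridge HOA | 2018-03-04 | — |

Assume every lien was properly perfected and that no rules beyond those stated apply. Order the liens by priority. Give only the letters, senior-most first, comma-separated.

C, A, E, F, B, D

First, effective dates: A's effective date is 2018-02-15, when work began; D was recorded within the 30-day window, so its effective date is the deed date 2018-08-25.
Sorted by effective date: C (2017-04-28), E (2017-07-12), A (2018-02-15), F (2018-03-04), B (2018-08-14), D (2018-08-25).
Because E would otherwise rank above A, the subordination swaps them.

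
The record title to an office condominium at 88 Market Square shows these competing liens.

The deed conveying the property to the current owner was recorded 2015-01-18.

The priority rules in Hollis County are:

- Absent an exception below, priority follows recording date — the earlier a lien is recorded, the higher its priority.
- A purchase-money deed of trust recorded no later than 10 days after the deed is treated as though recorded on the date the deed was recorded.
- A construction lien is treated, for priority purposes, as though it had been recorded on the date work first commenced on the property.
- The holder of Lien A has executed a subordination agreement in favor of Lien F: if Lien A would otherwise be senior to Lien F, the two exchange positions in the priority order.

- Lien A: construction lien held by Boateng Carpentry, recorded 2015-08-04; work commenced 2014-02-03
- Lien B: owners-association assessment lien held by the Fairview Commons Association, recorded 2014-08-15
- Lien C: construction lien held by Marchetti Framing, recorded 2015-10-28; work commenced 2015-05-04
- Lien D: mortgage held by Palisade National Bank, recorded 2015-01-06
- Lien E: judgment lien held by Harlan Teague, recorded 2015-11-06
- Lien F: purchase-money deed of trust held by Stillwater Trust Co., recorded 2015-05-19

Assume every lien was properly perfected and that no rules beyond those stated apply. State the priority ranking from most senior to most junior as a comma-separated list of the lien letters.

F, B, D, C, A, E

First, effective dates: A relates back to 2014-02-03 (work commenced); C's effective date is 2015-05-04, when work began; F was recorded 121 days after the deed — beyond 10 days — so no relation-back applies.
By effective date: A (2014-02-03), B (2014-08-15), D (2015-01-06), C (2015-05-04), F (2015-05-19), E (2015-11-06).
Because A would otherwise rank above F, the subordination swaps them.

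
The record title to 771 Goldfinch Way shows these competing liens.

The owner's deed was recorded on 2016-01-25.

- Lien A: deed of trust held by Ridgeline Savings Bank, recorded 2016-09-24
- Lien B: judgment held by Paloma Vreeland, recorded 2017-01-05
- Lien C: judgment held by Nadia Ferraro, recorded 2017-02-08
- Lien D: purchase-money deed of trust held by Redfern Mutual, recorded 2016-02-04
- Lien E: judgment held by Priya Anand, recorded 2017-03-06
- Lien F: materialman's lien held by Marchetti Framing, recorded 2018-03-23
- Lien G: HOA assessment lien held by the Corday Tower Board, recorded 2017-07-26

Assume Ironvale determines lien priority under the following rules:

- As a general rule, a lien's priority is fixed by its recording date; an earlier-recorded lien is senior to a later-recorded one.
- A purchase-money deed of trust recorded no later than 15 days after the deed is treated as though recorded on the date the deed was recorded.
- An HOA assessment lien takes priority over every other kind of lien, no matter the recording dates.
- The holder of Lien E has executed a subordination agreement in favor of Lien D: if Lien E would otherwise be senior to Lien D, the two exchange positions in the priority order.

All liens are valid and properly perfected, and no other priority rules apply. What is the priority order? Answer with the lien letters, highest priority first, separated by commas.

Effective dates: D relates back to the deed date 2016-01-25.
G is an HOA assessment lien, so it outranks all other liens regardless of date.
Among the remaining liens, by effective date: D (2016-01-25), A (2016-09-24), B (2017-01-05), C (2017-02-08), E (2017-03-06), F (2018-03-23).
E already ranks below D; the subordination has no effect.

G, D, A, B, C, E, F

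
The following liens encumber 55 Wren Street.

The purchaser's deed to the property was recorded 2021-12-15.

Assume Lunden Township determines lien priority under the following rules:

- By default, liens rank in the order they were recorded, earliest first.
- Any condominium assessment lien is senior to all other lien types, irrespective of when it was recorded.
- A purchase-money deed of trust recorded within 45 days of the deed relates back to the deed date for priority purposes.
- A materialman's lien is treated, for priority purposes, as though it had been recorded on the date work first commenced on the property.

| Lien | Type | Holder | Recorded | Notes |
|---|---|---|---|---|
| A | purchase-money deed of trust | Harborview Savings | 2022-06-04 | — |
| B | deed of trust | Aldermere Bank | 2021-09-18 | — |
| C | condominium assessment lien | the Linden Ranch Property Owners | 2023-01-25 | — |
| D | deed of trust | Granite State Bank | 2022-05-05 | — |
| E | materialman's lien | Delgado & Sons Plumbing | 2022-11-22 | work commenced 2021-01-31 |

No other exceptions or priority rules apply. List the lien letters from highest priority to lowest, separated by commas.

C, E, B, D, A

Effective dates after the stated exceptions: A was recorded 171 days after the deed, outside the 45-day window, so it keeps its recording date; E's effective date is 2021-01-31, when work began.
C, as a condominium assessment lien, has superpriority and ranks first.
Among the remaining liens, by effective date: E (2021-01-31), B (2021-09-18), D (2022-05-05), A (2022-06-04).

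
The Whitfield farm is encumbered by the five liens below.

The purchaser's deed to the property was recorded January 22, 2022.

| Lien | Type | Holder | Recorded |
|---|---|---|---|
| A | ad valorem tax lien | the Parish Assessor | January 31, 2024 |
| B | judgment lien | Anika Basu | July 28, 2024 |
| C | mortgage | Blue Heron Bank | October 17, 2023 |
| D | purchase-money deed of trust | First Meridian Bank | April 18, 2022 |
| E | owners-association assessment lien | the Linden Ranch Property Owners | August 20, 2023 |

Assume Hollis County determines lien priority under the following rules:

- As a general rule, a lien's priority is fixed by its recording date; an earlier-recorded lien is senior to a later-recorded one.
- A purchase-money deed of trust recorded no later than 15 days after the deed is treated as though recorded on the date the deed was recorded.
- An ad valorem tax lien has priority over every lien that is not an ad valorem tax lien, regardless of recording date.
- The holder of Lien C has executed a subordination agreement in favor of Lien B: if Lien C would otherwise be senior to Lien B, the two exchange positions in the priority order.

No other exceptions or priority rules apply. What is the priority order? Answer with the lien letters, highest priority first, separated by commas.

Effective dates: D missed the 15-day window (86 days after the deed), so its recording date stands.
A, as an ad valorem tax lien, has superpriority and ranks first.
Ordering the rest by effective date: D (April 18, 2022), E (August 20, 2023), C (October 17, 2023), B (July 28, 2024).
C is senior to B before the subordination, so the two trade places.

A, D, E, B, C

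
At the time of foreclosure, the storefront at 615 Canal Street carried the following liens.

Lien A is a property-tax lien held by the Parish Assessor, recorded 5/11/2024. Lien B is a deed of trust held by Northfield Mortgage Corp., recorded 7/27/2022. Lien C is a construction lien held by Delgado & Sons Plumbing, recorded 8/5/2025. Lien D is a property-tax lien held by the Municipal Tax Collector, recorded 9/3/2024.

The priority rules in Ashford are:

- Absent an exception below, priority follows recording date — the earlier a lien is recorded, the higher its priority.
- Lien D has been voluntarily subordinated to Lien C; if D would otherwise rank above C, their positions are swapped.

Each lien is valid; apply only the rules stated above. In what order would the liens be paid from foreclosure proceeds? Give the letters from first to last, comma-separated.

By effective date, earliest first: B (7/27/2022), A (5/11/2024), D (9/3/2024), C (8/5/2025).
Because D would otherwise rank above C, the subordination swaps them.

B, A, C, D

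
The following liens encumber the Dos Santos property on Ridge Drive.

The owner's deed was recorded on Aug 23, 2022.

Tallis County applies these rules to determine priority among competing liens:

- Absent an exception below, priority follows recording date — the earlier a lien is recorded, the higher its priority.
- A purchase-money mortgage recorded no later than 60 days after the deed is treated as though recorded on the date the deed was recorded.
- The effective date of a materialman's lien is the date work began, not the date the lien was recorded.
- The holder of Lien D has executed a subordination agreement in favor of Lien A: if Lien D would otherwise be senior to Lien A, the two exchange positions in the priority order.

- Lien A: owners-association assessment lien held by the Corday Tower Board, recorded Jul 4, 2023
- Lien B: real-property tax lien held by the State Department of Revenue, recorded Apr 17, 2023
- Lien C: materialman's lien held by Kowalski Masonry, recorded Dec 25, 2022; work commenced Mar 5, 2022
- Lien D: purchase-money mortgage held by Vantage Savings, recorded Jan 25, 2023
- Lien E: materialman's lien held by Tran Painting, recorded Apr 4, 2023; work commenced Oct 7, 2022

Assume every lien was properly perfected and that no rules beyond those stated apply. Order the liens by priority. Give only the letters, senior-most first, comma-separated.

Effective dates: C is treated as recorded Mar 5, 2022, the work-commencement date; D missed the 60-day window (155 days after the deed), so its recording date stands; E is treated as recorded Oct 7, 2022, the work-commencement date.
By effective date: C (Mar 5, 2022), E (Oct 7, 2022), D (Jan 25, 2023), B (Apr 17, 2023), A (Jul 4, 2023).
The subordination applies — D was senior to A — so D and A swap.

C, E, A, B, D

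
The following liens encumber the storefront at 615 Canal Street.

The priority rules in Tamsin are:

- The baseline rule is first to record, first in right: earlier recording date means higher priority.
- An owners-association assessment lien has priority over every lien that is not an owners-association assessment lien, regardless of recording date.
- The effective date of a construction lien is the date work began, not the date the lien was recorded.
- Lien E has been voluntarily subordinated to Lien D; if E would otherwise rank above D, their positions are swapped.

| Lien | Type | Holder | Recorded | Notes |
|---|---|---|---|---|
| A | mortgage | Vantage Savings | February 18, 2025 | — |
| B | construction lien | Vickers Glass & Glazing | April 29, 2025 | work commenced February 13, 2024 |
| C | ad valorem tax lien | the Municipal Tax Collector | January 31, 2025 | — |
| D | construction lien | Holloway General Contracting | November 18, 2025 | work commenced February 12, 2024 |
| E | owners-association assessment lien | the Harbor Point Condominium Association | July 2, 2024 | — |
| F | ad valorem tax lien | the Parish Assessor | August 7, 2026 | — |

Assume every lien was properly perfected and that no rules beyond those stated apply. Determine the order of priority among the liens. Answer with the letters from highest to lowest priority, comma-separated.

D, E, B, C, A, F

Effective dates after the stated exceptions: B's effective date is February 13, 2024, when work began; D is treated as recorded February 12, 2024, the work-commencement date.
E is an owners-association assessment lien, so it outranks all other liens regardless of date.
Ordering the rest by effective date: D (February 12, 2024), B (February 13, 2024), C (January 31, 2025), A (February 18, 2025), F (August 7, 2026).
Because E would otherwise rank above D, the subordination swaps them.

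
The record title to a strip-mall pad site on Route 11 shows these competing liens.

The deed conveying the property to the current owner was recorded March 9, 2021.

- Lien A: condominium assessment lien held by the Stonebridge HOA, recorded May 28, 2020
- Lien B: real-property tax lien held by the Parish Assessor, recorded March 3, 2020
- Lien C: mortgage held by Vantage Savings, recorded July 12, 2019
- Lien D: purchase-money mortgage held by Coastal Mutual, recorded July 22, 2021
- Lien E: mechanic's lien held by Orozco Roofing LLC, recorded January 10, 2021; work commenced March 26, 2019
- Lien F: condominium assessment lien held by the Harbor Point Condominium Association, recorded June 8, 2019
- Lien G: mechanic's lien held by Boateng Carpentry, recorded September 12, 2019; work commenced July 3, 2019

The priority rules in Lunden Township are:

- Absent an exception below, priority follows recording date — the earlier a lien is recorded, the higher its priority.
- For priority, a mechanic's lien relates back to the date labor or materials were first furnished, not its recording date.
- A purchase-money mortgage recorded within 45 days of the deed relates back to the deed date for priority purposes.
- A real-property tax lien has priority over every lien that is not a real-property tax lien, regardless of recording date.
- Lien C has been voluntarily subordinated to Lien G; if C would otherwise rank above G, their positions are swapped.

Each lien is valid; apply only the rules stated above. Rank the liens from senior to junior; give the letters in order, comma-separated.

Effective dates: D missed the 45-day window (135 days after the deed), so its recording date stands; E's effective date is March 26, 2019, when work began; G relates back to July 3, 2019 (work commenced).
B is a real-property tax lien, so it outranks all other liens regardless of date.
Among the remaining liens, by effective date: E (March 26, 2019), F (June 8, 2019), G (July 3, 2019), C (July 12, 2019), A (May 28, 2020), D (July 22, 2021).
Since C is not senior to G, the subordination leaves the order unchanged.

B, E, F, G, C, A, D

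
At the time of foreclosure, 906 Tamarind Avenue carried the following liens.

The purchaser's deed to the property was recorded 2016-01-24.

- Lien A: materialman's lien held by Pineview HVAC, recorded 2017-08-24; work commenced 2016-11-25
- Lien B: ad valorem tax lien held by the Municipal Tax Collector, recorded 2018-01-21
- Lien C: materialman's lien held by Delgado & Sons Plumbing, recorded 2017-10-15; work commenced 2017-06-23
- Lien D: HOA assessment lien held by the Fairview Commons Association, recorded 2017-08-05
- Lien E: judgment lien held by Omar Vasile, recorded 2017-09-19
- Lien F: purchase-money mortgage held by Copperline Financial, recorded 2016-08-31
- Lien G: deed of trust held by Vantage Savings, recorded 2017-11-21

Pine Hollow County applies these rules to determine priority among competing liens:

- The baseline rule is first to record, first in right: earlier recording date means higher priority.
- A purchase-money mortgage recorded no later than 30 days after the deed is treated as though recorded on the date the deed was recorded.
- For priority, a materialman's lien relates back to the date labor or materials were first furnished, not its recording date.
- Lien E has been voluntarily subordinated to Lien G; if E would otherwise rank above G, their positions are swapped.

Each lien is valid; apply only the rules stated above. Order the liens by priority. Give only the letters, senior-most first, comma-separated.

F, A, C, D, G, E, B

Effective dates: A is treated as recorded 2016-11-25, the work-commencement date; C's effective date is 2017-06-23, when work began; F was recorded 220 days after the deed, outside the 30-day window, so it keeps its recording date.
Sorted by effective date: F (2016-08-31), A (2016-11-25), C (2017-06-23), D (2017-08-05), E (2017-09-19), G (2017-11-21), B (2018-01-21).
The subordination applies — E was senior to G — so E and G swap.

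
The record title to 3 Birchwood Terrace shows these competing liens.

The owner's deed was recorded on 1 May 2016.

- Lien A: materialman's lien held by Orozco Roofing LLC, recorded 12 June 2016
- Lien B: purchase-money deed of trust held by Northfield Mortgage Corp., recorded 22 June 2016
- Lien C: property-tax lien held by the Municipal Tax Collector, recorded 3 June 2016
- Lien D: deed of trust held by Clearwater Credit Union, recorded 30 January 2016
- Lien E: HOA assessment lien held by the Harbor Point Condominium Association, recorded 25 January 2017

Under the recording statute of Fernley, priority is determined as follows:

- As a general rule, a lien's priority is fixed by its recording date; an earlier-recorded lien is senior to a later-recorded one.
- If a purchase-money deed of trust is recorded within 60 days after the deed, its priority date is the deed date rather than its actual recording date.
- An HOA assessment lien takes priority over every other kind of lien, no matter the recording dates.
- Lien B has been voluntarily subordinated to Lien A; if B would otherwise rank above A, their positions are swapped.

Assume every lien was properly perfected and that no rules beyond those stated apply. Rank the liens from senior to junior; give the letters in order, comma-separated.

E, D, A, C, B

Effective dates: B was recorded within the 60-day window, so its effective date is the deed date 1 May 2016.
E, as an HOA assessment lien, has superpriority and ranks first.
The other liens, earliest effective date first: D (30 January 2016), B (1 May 2016), C (3 June 2016), A (12 June 2016).
B is senior to A before the subordination, so the two trade places.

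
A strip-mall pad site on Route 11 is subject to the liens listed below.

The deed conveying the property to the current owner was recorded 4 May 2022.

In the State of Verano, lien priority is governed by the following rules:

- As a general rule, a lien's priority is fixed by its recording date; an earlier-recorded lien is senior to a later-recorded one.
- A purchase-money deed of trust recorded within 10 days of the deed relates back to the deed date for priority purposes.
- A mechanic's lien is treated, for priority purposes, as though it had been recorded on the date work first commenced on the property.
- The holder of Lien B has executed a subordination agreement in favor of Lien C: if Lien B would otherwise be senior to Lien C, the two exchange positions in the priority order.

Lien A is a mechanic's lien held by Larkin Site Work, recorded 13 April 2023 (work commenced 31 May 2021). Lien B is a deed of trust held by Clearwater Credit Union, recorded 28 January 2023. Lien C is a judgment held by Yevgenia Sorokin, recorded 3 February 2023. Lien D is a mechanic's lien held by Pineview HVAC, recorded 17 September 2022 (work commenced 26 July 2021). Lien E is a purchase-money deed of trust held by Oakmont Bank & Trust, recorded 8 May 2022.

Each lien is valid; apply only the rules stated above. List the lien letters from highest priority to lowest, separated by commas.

A, D, E, C, B

Adjusting effective dates: A is treated as recorded 31 May 2021, the work-commencement date; D relates back to 26 July 2021 (work commenced); E was recorded within the 10-day window, so its effective date is the deed date 4 May 2022.
Ordering by effective date: A (31 May 2021), D (26 July 2021), E (4 May 2022), B (28 January 2023), C (3 February 2023).
B would otherwise be senior to C, so under the subordination agreement B and C exchange positions.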